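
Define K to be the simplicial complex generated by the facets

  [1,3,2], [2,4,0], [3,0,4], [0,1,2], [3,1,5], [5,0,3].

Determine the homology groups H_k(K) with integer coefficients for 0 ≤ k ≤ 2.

Take the total order 0 < 1 < 2 < 3 < 4 < 5 on the vertex set. Then K (dimension 2) consists of the simplices:

  0-simplices (6): [0], [1], [2], [3], [4], [5]
  1-simplices (12): [0,1], [0,2], [0,3], [0,4], [0,5], [1,2], [1,3], [1,5], [2,3], [2,4], [3,4], [3,5]
  2-simplices (6): [0,1,2], [0,2,4], [0,3,4], [0,3,5], [1,2,3], [1,3,5]

so the chain groups are C_0 ≅ Z^6, C_1 ≅ Z^12, C_2 ≅ Z^6.

∂_1: C_1 → C_0 sends each edge [p,q] (with p < q) to q − p.
As a 6×12 matrix over Z this has rank 5, with invariant factors (1,1,1,1,1).

Boundary ∂_2: C_2 → C_1 maps a triangle to the signed sum of its edges. For instance
  ∂[1,2,3] = [2,3] − [1,3] + [1,2],
  ∂[0,3,4] = [3,4] − [0,4] + [0,3].
As a 12×6 matrix over Z this has rank 6, with invariant factors (1,1,1,1,1,1).

Now H_k = ker ∂_k / im ∂_{k+1}, so:

  H_0: rank C_0 − rank ∂_1 = 6 − 5 = 1, and the invariant factors of ∂_1 are all 1, so H_0 = Z.
  H_1: rank ker ∂_1 − rank ∂_2 = (12 − 5) − 6 = 1, and the invariant factors of ∂_2 are all 1, so H_1 = Z.
  H_2: rank ker ∂_2 − rank ∂_3 = (6 − 6) − 0 = 0, and there is no ∂_3, so H_2 = 0.

(K is a triangulation of the cylinder S^1 x I.)

H_0 ≅ Z,  H_1 ≅ Z,  H_2 = 0.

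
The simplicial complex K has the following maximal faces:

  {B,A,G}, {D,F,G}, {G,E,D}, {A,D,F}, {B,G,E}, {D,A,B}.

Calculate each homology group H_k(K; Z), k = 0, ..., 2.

We work with the vertex ordering A < B < D < E < F < G. The simplices of K, each written with vertices in increasing order, are:

  0-simplices (6): A, B, D, E, F, G
  1-simplices (12): AB, AD, AF, AG, BD, BE, BG, DE, DF, DG, EG, FG
  2-simplices (6): ABD, ABG, ADF, BEG, DEG, DFG

Hence C_0 ≅ Z^6, C_1 ≅ Z^12, C_2 ≅ Z^6.

Boundary ∂_1: C_1 → C_0 maps an edge to its endpoints' difference, ∂[p,q] = q − p. For instance
  ∂BG = G − B.
The 6×12 boundary matrix has rank 5 and Smith normal form diag(1,1,1,1,1).

Boundary ∂_2: C_2 → C_1 sends each 2-simplex [p,q,r] to [q,r] − [p,r] + [p,q]. For instance
  ∂ABG = BG − AG + AB,
  ∂ABD = BD − AD + AB.
The resulting 12×6 matrix has rank 6, and its Smith normal form has invariant factors (1,1,1,1,1,1).

Reading off H_k = ker ∂_k / im ∂_{k+1}:

  H_0: rank C_0 − rank ∂_1 = 6 − 5 = 1, and the invariant factors of ∂_1 are all 1, so H_0 ≅ Z.
  H_1: rank ker ∂_1 − rank ∂_2 = (12 − 5) − 6 = 1, and the invariant factors of ∂_2 are all 1, so H_1 ≅ Z.
  H_2: rank ker ∂_2 − rank ∂_3 = (6 − 6) − 0 = 0, and there is no ∂_3, so H_2 ≅ 0.

H_0 = Z,  H_1 = Z,  H_2 = 0.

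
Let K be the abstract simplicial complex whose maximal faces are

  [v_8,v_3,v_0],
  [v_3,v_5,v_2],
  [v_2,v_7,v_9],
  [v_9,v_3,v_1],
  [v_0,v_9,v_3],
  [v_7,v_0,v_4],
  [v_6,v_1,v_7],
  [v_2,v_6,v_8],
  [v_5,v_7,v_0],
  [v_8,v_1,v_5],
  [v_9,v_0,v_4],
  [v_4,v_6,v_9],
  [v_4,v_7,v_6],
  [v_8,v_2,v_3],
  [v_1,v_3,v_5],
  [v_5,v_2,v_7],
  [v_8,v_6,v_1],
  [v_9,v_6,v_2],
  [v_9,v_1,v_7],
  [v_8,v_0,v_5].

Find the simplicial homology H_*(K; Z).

H_0 = Z,  H_1 = Z ⊕ Z/2,  H_2 = 0.

Fix the vertex order v_0 < v_1 < v_2 < v_3 < v_4 < v_5 < v_6 < v_7 < v_8 < v_9 and write every simplex with vertices in increasing order. Then dim K = 2 and the simplices of K are:

  0-simplices (10): [v_0], [v_1], [v_2], [v_3], [v_4], [v_5], [v_6], [v_7], [v_8], [v_9]
  1-simplices (30): (30 of them)
  2-simplices (20): (20 of them)

giving chain groups C_0 ≅ Z^10, C_1 ≅ Z^30, C_2 ≅ Z^20.

∂_1: C_1 → C_0 is given by ∂[p,q] = [q] − [p]. For instance
  ∂[v_6,v_7] = [v_7] − [v_6].
This gives a 10×30 integer matrix of rank 9; reducing to Smith normal form yields diagonal entries (1,1,1,1,1,1,1,1,1).

Boundary ∂_2: C_2 → C_1 acts by ∂[p,q,r] = [q,r] − [p,r] + [p,q]. For instance
  ∂[v_0,v_4,v_9] = [v_4,v_9] − [v_0,v_9] + [v_0,v_4],
  ∂[v_0,v_3,v_9] = [v_3,v_9] − [v_0,v_9] + [v_0,v_3].
This gives a 30×20 integer matrix of rank 20; reducing to Smith normal form yields diagonal entries (1,1,1,1,1,1,1,1,1,1,1,1,1,1,1,1,1,1,1,2).

Computing H_k = (kernel of ∂_k) / (image of ∂_{k+1}):

  H_0: rank C_0 − rank ∂_1 = 10 − 9 = 1, and the invariant factors of ∂_1 are all 1, so H_0 = Z.
  H_1: rank ker ∂_1 − rank ∂_2 = (30 − 9) − 20 = 1, and ∂_2 has invariant factor 2 > 1, so H_1 = Z ⊕ Z/2.
  H_2: rank ker ∂_2 − rank ∂_3 = (20 − 20) − 0 = 0, and there is no ∂_3, so H_2 = 0.

As a check, the Euler characteristic is 10 − 30 + 20 = 0, which agrees with 1 − 1 + 0 = 0.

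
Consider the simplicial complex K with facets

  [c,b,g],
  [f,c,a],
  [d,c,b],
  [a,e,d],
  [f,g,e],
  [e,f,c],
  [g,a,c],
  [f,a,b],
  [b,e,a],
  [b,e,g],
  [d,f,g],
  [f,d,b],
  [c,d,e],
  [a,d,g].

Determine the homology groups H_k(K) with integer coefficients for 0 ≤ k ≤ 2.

Order the vertices as a < b < c < d < e < f < g. Listing each simplex with vertices in this order, K has dimension 2 with simplices:

  0-simplices (7): a, b, c, d, e, f, g
  1-simplices (21): ab, ac, ad, ae, af, ag, bc, bd, be, bf, bg, cd, ce, cf, cg, de, df, dg, ef, eg, fg
  2-simplices (14): abe, abf, acf, acg, ade, adg, bcd, bcg, bdf, beg, cde, cef, dfg, efg

Hence C_0 ≅ Z^7, C_1 ≅ Z^21, C_2 ≅ Z^14.

The boundary map ∂_1: C_1 → C_0 sends each edge [p,q] (with p < q) to q − p.
As a 7×21 matrix over Z this has rank 6, with invariant factors (1,1,1,1,1,1).

∂_2: C_2 → C_1 sends each 2-simplex [p,q,r] to [q,r] − [p,r] + [p,q]. For instance
  ∂bcd = cd − bd + bc,
  ∂efg = fg − eg + ef.
The resulting 21×14 matrix has rank 13, and its Smith normal form has invariant factors (1,1,1,1,1,1,1,1,1,1,1,1,1).

Computing H_k = (kernel of ∂_k) / (image of ∂_{k+1}):

  H_0: rank C_0 − rank ∂_1 = 7 − 6 = 1, and the invariant factors of ∂_1 are all 1, so H_0 ≅ Z.
  H_1: rank ker ∂_1 − rank ∂_2 = (21 − 6) − 13 = 2, and the invariant factors of ∂_2 are all 1, so H_1 ≅ Z^2.
  H_2: rank ker ∂_2 − rank ∂_3 = (14 − 13) − 0 = 1, and there is no ∂_3, so H_2 ≅ Z.

H_0 = Z,  H_1 = Z^2,  H_2 = Z.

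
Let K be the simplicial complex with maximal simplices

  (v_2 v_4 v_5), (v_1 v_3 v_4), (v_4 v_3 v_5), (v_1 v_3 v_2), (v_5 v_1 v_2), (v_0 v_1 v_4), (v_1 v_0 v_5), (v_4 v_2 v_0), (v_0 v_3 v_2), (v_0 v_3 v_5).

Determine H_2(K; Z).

Fix the vertex order v_0 < v_1 < v_2 < v_3 < v_4 < v_5 and write every simplex with vertices in increasing order. Then dim K = 2 and the simplices of K are:

  0-simplices (6): [v_0], [v_1], [v_2], [v_3], [v_4], [v_5]
  1-simplices (15): (15 of them)
  2-simplices (10): [v_0,v_1,v_4], [v_0,v_1,v_5], [v_0,v_2,v_3], [v_0,v_2,v_4], [v_0,v_3,v_5], [v_1,v_2,v_3], [v_1,v_2,v_5], [v_1,v_3,v_4], [v_2,v_4,v_5], [v_3,v_4,v_5]

giving chain groups C_0 ≅ Z^6, C_1 ≅ Z^15, C_2 ≅ Z^10.

∂_1: C_1 → C_0 is given by ∂[p,q] = [q] − [p]. For instance
  ∂[v_1,v_5] = [v_5] − [v_1].
As a 6×15 matrix over Z this has rank 5, with invariant factors (1,1,1,1,1).

Boundary ∂_2: C_2 → C_1 acts by ∂[p,q,r] = [q,r] − [p,r] + [p,q]. For instance
  ∂[v_0,v_1,v_5] = [v_1,v_5] − [v_0,v_5] + [v_0,v_1],
  ∂[v_2,v_4,v_5] = [v_4,v_5] − [v_2,v_5] + [v_2,v_4].
The 15×10 boundary matrix has rank 10 and Smith normal form diag(1,1,1,1,1,1,1,1,1,2).

From H_k ≅ ker(∂_k) / im(∂_{k+1}) we obtain:

  H_2: rank ker ∂_2 − rank ∂_3 = (10 − 10) − 0 = 0, and there is no ∂_3, so H_2 ≅ 0.

H_2 ≅ 0.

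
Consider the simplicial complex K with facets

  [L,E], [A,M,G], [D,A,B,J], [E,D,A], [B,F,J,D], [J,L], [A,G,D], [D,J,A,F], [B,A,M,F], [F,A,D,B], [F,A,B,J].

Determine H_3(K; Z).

Fix the vertex order A < B < D < E < F < G < J < L < M and write every simplex with vertices in increasing order. Then dim K = 3 and the simplices of K are:

  0-simplices (9): A, B, D, E, F, G, J, L, M
  1-simplices (20): AB, AD, AE, AF, AG, AJ, AM, BD, BF, BJ, BM, DE, DF, DG, DJ, EL, FJ, FM, GM, JL
  2-simplices (16): ABD, ABF, ABJ, ABM, ADE, ADF, ADG, ADJ, AFJ, AFM, AGM, BDF, BDJ, BFJ, BFM, DFJ
  3-simplices (6): ABDF, ABDJ, ABFJ, ABFM, ADFJ, BDFJ

so the chain groups are C_0 ≅ Z^9, C_1 ≅ Z^20, C_2 ≅ Z^16, C_3 ≅ Z^6.

The boundary map ∂_1: C_1 → C_0 maps an edge to its endpoints' difference, ∂[p,q] = q − p. For instance
  ∂AE = E − A.
The 9×20 boundary matrix has rank 8 and Smith normal form diag(1,1,1,1,1,1,1,1).

Boundary ∂_2: C_2 → C_1 acts by ∂[p,q,r] = [q,r] − [p,r] + [p,q]. For instance
  ∂ABD = BD − AD + AB,
  ∂ADG = DG − AG + AD.
As a 20×16 matrix over Z this has rank 11, with invariant factors (1,1,1,1,1,1,1,1,1,1,1).

Boundary ∂_3: C_3 → C_2 sends each 3-simplex σ to the alternating sum Σ_i (−1)^i (σ with its i-th vertex removed). For instance
  ∂ADFJ = DFJ − AFJ + ADJ − ADF,
  ∂ABDF = BDF − ADF + ABF − ABD.
The resulting 16×6 matrix has rank 5, and its Smith normal form has invariant factors (1,1,1,1,1).

Now H_k = ker ∂_k / im ∂_{k+1}, so:

  H_3: rank ker ∂_3 − rank ∂_4 = (6 − 5) − 0 = 1, and there is no ∂_4, so H_3 = Z.

H_3 ≅ Z.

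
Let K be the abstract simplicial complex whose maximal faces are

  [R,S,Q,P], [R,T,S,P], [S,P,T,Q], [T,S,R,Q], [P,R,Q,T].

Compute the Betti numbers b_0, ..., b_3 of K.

Order the vertices as P < Q < R < S < T. Listing each simplex with vertices in this order, K has dimension 3 with simplices:

  0-simplices (5): P, Q, R, S, T
  1-simplices (10): PQ, PR, PS, PT, QR, QS, QT, RS, RT, ST
  2-simplices (10): PQR, PQS, PQT, PRS, PRT, PST, QRS, QRT, QST, RST
  3-simplices (5): PQRS, PQRT, PQST, PRST, QRST

Hence C_0 ≅ Z^5, C_1 ≅ Z^10, C_2 ≅ Z^10, C_3 ≅ Z^5.

Boundary ∂_1: C_1 → C_0 maps an edge to its endpoints' difference, ∂[p,q] = q − p.
The 5×10 boundary matrix has rank 4 and Smith normal form diag(1,1,1,1).

Boundary ∂_2: C_2 → C_1 maps a triangle to the signed sum of its edges. For instance
  ∂RST = ST − RT + RS,
  ∂PQT = QT − PT + PQ.
The resulting 10×10 matrix has rank 6, and its Smith normal form has invariant factors (1,1,1,1,1,1).

∂_3: C_3 → C_2 sends each 3-simplex σ to the alternating sum Σ_i (−1)^i (σ with its i-th vertex removed). For instance
  ∂PQRT = QRT − PRT + PQT − PQR,
  ∂PQST = QST − PST + PQT − PQS.
The 10×5 boundary matrix has rank 4 and Smith normal form diag(1,1,1,1).

Reading off H_k = ker ∂_k / im ∂_{k+1}:

  H_0: rank C_0 − rank ∂_1 = 5 − 4 = 1, and the invariant factors of ∂_1 are all 1, so H_0 = Z.
  H_1: rank ker ∂_1 − rank ∂_2 = (10 − 4) − 6 = 0, and the invariant factors of ∂_2 are all 1, so H_1 = 0.
  H_2: rank ker ∂_2 − rank ∂_3 = (10 − 6) − 4 = 0, and the invariant factors of ∂_3 are all 1, so H_2 = 0.
  H_3: rank ker ∂_3 − rank ∂_4 = (5 − 4) − 0 = 1, and there is no ∂_4, so H_3 = Z.

(K is a triangulation of the 3-sphere S^3.)

Hence the Betti numbers are b_0 = 1, b_1 = 0, b_2 = 0, b_3 = 1.

b_0 = 1, b_1 = 0, b_2 = 0, b_3 = 1.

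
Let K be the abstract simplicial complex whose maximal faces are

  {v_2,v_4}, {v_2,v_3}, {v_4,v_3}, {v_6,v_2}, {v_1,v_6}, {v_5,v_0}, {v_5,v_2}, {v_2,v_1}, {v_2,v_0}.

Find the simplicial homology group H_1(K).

H_1 ≅ Z^3.

Fix the vertex order v_0 < v_1 < v_2 < v_3 < v_4 < v_5 < v_6 and write every simplex with vertices in increasing order. Then dim K = 1 and the simplices of K are:

  0-simplices (7): [v_0], [v_1], [v_2], [v_3], [v_4], [v_5], [v_6]
  1-simplices (9): [v_0,v_2], [v_0,v_5], [v_1,v_2], [v_1,v_6], [v_2,v_3], [v_2,v_4], [v_2,v_5], [v_2,v_6], [v_3,v_4]

Hence C_0 ≅ Z^7, C_1 ≅ Z^9.

Boundary ∂_1: C_1 → C_0 is given by ∂[p,q] = [q] − [p]. For instance
  ∂[v_2,v_6] = [v_6] − [v_2].
This gives a 7×9 integer matrix of rank 6; reducing to Smith normal form yields diagonal entries (1,1,1,1,1,1).

Reading off H_k = ker ∂_k / im ∂_{k+1}:

  H_1: rank ker ∂_1 − rank ∂_2 = (9 − 6) − 0 = 3, and there is no ∂_2, so H_1 = Z^3.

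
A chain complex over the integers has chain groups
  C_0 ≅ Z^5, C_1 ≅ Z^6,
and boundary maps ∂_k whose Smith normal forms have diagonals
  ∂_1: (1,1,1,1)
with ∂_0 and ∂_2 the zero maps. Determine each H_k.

H_0 ≅ Z,  H_1 ≅ Z^2.

H_0: b_0 = 5 − 0 − 4 = 1; torsion from ∂_1 factors > 1: none. So H_0 ≅ Z.
H_1: b_1 = 6 − 4 − 0 = 2; torsion from ∂_2 factors > 1: none. So H_1 ≅ Z^2.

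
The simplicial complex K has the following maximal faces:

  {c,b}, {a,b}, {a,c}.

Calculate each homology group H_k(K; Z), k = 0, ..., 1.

H_0 = Z,  H_1 = Z.

We work with the vertex ordering a < b < c. The simplices of K, each written with vertices in increasing order, are:

  0-simplices (3): a, b, c
  1-simplices (3): ab, ac, bc

Hence C_0 ≅ Z^3, C_1 ≅ Z^3.

∂_1: C_1 → C_0 sends each edge [p,q] (with p < q) to q − p. For instance
  ∂bc = c − b.
This gives a 3×3 integer matrix of rank 2; reducing to Smith normal form yields diagonal entries (1,1).

From H_k ≅ ker(∂_k) / im(∂_{k+1}) we obtain:

  H_0: rank C_0 − rank ∂_1 = 3 − 2 = 1, and the invariant factors of ∂_1 are all 1, so H_0 = Z.
  H_1: rank ker ∂_1 − rank ∂_2 = (3 − 2) − 0 = 1, and there is no ∂_2, so H_1 = Z.

As a check, the Euler characteristic is 3 − 3 = 0, which agrees with 1 − 1 = 0.
(K is a triangulation of the circle S^1.)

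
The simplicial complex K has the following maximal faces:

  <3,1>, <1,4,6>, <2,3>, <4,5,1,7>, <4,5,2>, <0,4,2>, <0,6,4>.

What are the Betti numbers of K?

Fix the vertex order 0 < 1 < 2 < 3 < 4 < 5 < 6 < 7 and write every simplex with vertices in increasing order. Then dim K = 3 and the simplices of K are:

  0-simplices (8): [0], [1], [2], [3], [4], [5], [6], [7]
  1-simplices (15): [0,2], [0,4], [0,6], [1,3], [1,4], [1,5], [1,6], [1,7], [2,3], [2,4], [2,5], [4,5], [4,6], [4,7], [5,7]
  2-simplices (8): [0,2,4], [0,4,6], [1,4,5], [1,4,6], [1,4,7], [1,5,7], [2,4,5], [4,5,7]
  3-simplices (1): [1,4,5,7]

giving chain groups C_0 ≅ Z^8, C_1 ≅ Z^15, C_2 ≅ Z^8, C_3 ≅ Z^1.

Boundary ∂_1: C_1 → C_0 sends each edge [p,q] (with p < q) to q − p. For instance
  ∂[4,6] = [6] − [4].
As a 8×15 matrix over Z this has rank 7, with invariant factors (1,1,1,1,1,1,1).

∂_2: C_2 → C_1 acts by ∂[p,q,r] = [q,r] − [p,r] + [p,q]. For instance
  ∂[1,5,7] = [5,7] − [1,7] + [1,5],
  ∂[0,2,4] = [2,4] − [0,4] + [0,2].
This gives a 15×8 integer matrix of rank 7; reducing to Smith normal form yields diagonal entries (1,1,1,1,1,1,1).

The boundary map ∂_3: C_3 → C_2 sends each 3-simplex σ to the alternating sum Σ_i (−1)^i (σ with its i-th vertex removed). For instance
  ∂[1,4,5,7] = [4,5,7] − [1,5,7] + [1,4,7] − [1,4,5].
As a 8×1 matrix over Z this has rank 1, with invariant factors (1).

Now H_k = ker ∂_k / im ∂_{k+1}, so:

  H_0: rank C_0 − rank ∂_1 = 8 − 7 = 1, and the invariant factors of ∂_1 are all 1, so H_0 ≅ Z.
  H_1: rank ker ∂_1 − rank ∂_2 = (15 − 7) − 7 = 1, and the invariant factors of ∂_2 are all 1, so H_1 ≅ Z.
  H_2: rank ker ∂_2 − rank ∂_3 = (8 − 7) − 1 = 0, and the invariant factors of ∂_3 are all 1, so H_2 ≅ 0.
  H_3: rank ker ∂_3 − rank ∂_4 = (1 − 1) − 0 = 0, and there is no ∂_4, so H_3 ≅ 0.

As a check, the Euler characteristic is 8 − 15 + 8 − 1 = 0, which agrees with 1 − 1 + 0 − 0 = 0.

Hence the Betti numbers are b_0 = 1, b_1 = 1, b_2 = 0, b_3 = 0.

b_0 = 1, b_1 = 1, b_2 = 0, b_3 = 0.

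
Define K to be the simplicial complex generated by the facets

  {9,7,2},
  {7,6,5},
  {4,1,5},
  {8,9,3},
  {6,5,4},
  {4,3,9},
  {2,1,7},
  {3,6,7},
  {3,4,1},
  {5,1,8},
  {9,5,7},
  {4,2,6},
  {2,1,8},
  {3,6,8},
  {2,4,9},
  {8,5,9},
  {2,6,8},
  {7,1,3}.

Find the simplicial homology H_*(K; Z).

Fix the vertex order 1 < 2 < 3 < 4 < 5 < 6 < 7 < 8 < 9 and write every simplex with vertices in increasing order. Then dim K = 2 and the simplices of K are:

  0-simplices (9): [1], [2], [3], [4], [5], [6], [7], [8], [9]
  1-simplices (27): (27 of them)
  2-simplices (18): [1,2,7], [1,2,8], [1,3,4], [1,3,7], [1,4,5], [1,5,8], [2,4,6], [2,4,9], [2,6,8], [2,7,9], [3,4,9], [3,6,7], [3,6,8], [3,8,9], [4,5,6], [5,6,7], [5,7,9], [5,8,9]

Hence C_0 ≅ Z^9, C_1 ≅ Z^27, C_2 ≅ Z^18.

Boundary ∂_1: C_1 → C_0 maps an edge to its endpoints' difference, ∂[p,q] = q − p. For instance
  ∂[3,4] = [4] − [3].
The resulting 9×27 matrix has rank 8, and its Smith normal form has invariant factors (1,1,1,1,1,1,1,1).

The boundary map ∂_2: C_2 → C_1 maps a triangle to the signed sum of its edges. For instance
  ∂[1,3,7] = [3,7] − [1,7] + [1,3],
  ∂[3,4,9] = [4,9] − [3,9] + [3,4].
This gives a 27×18 integer matrix of rank 17; reducing to Smith normal form yields diagonal entries (1,1,1,1,1,1,1,1,1,1,1,1,1,1,1,1,1).

Now H_k = ker ∂_k / im ∂_{k+1}, so:

  H_0: rank C_0 − rank ∂_1 = 9 − 8 = 1, and the invariant factors of ∂_1 are all 1, so H_0 = Z.
  H_1: rank ker ∂_1 − rank ∂_2 = (27 − 8) − 17 = 2, and the invariant factors of ∂_2 are all 1, so H_1 = Z^2.
  H_2: rank ker ∂_2 − rank ∂_3 = (18 − 17) − 0 = 1, and there is no ∂_3, so H_2 = Z.

(K is a triangulation of the torus T^2.)

H_0 ≅ Z,  H_1 ≅ Z^2,  H_2 ≅ Z.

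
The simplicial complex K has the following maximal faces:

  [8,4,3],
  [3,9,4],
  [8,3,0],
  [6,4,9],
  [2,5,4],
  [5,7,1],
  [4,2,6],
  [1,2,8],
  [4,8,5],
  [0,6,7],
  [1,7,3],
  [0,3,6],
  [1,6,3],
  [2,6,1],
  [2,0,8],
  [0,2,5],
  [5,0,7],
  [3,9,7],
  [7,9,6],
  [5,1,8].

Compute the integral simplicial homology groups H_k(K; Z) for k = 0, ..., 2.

We work with the vertex ordering 0 < 1 < 2 < 3 < 4 < 5 < 6 < 7 < 8 < 9. The simplices of K, each written with vertices in increasing order, are:

  0-simplices (10): [0], [1], [2], [3], [4], [5], [6], [7], [8], [9]
  1-simplices (30): (30 of them)
  2-simplices (20): (20 of them)

Hence C_0 ≅ Z^10, C_1 ≅ Z^30, C_2 ≅ Z^20.

The boundary map ∂_1: C_1 → C_0 is given by ∂[p,q] = [q] − [p]. For instance
  ∂[7,9] = [9] − [7].
The resulting 10×30 matrix has rank 9, and its Smith normal form has invariant factors (1,1,1,1,1,1,1,1,1).

∂_2: C_2 → C_1 maps a triangle to the signed sum of its edges. For instance
  ∂[0,2,8] = [2,8] − [0,8] + [0,2],
  ∂[6,7,9] = [7,9] − [6,9] + [6,7].
As a 30×20 matrix over Z this has rank 20, with invariant factors (1,1,1,1,1,1,1,1,1,1,1,1,1,1,1,1,1,1,1,2).

Now H_k = ker ∂_k / im ∂_{k+1}, so:

  H_0: rank C_0 − rank ∂_1 = 10 − 9 = 1, and the invariant factors of ∂_1 are all 1, so H_0 = Z.
  H_1: rank ker ∂_1 − rank ∂_2 = (30 − 9) − 20 = 1, and ∂_2 has invariant factor 2 > 1, so H_1 = Z ⊕ Z/2Z.
  H_2: rank ker ∂_2 − rank ∂_3 = (20 − 20) − 0 = 0, and there is no ∂_3, so H_2 = 0.

H_0 ≅ Z,  H_1 ≅ Z ⊕ Z/2Z,  H_2 = 0.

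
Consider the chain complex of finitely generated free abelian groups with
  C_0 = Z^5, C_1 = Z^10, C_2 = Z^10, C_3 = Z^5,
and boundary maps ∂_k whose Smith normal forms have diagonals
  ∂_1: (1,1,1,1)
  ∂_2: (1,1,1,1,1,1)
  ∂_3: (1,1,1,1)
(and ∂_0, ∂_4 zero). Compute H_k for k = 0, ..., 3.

H_0: b_0 = 5 − 0 − 4 = 1; torsion from ∂_1 factors > 1: none. So H_0 = Z.
H_1: b_1 = 10 − 4 − 6 = 0; torsion from ∂_2 factors > 1: none. So H_1 = 0.
H_2: b_2 = 10 − 6 − 4 = 0; torsion from ∂_3 factors > 1: none. So H_2 = 0.
H_3: b_3 = 5 − 4 − 0 = 1; torsion from ∂_4 factors > 1: none. So H_3 = Z.

H_0 = Z,  H_1 = 0,  H_2 = 0,  H_3 = Z.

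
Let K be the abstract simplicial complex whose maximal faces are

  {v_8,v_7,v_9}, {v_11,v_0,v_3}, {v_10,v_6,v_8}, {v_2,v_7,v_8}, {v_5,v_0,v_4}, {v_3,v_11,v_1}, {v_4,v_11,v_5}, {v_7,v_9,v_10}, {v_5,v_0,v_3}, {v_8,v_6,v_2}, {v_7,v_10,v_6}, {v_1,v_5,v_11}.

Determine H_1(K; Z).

Fix the vertex order v_0 < v_1 < v_2 < v_3 < v_4 < v_5 < v_6 < v_7 < v_8 < v_9 < v_10 < v_11 and write every simplex with vertices in increasing order. Then dim K = 2 and the simplices of K are:

  0-simplices (12): [v_0], [v_1], [v_2], [v_3], [v_4], [v_5], [v_6], [v_7], [v_8], [v_9], [v_10], [v_11]
  1-simplices (24): (24 of them)
  2-simplices (12): (12 of them)

giving chain groups C_0 ≅ Z^12, C_1 ≅ Z^24, C_2 ≅ Z^12.

Boundary ∂_1: C_1 → C_0 sends each edge [p,q] (with p < q) to q − p. For instance
  ∂[v_9,v_10] = [v_10] − [v_9].
As a 12×24 matrix over Z this has rank 10, with invariant factors (1,1,1,1,1,1,1,1,1,1).

The boundary map ∂_2: C_2 → C_1 maps a triangle to the signed sum of its edges. For instance
  ∂[v_0,v_3,v_11] = [v_3,v_11] − [v_0,v_11] + [v_0,v_3],
  ∂[v_1,v_5,v_11] = [v_5,v_11] − [v_1,v_11] + [v_1,v_5].
The resulting 24×12 matrix has rank 12, and its Smith normal form has invariant factors (1,1,1,1,1,1,1,1,1,1,1,1).

Now H_k = ker ∂_k / im ∂_{k+1}, so:

  H_1: rank ker ∂_1 − rank ∂_2 = (24 − 10) − 12 = 2, and the invariant factors of ∂_2 are all 1, so H_1 ≅ Z^2.

(K is a triangulation of the disjoint union of the cylinder S^1 x I and the cylinder S^1 x I.)

H_1 = Z^2.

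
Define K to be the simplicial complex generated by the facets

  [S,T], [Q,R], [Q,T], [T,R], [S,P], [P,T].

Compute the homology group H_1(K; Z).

K has 5 vertices, 6 edges.
rank ∂_1 = 4, rank ∂_2 = 0 ⇒ b_1 = 6 − 4 − 0 = 2. So H_1 = Z^2.

H_1 ≅ Z^2.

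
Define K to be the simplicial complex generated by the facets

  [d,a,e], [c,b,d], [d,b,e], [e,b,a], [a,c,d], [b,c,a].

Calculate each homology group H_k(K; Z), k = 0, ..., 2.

We work with the vertex ordering a < b < c < d < e. The simplices of K, each written with vertices in increasing order, are:

  0-simplices (5): a, b, c, d, e
  1-simplices (9): ab, ac, ad, ae, bc, bd, be, cd, de
  2-simplices (6): abc, abe, acd, ade, bcd, bde

giving chain groups C_0 ≅ Z^5, C_1 ≅ Z^9, C_2 ≅ Z^6.

The boundary map ∂_1: C_1 → C_0 maps an edge to its endpoints' difference, ∂[p,q] = q − p.
The resulting 5×9 matrix has rank 4, and its Smith normal form has invariant factors (1,1,1,1).

Boundary ∂_2: C_2 → C_1 acts by ∂[p,q,r] = [q,r] − [p,r] + [p,q]. For instance
  ∂abc = bc − ac + ab,
  ∂acd = cd − ad + ac.
The 9×6 boundary matrix has rank 5 and Smith normal form diag(1,1,1,1,1).

From H_k ≅ ker(∂_k) / im(∂_{k+1}) we obtain:

  H_0: rank C_0 − rank ∂_1 = 5 − 4 = 1, and the invariant factors of ∂_1 are all 1, so H_0 ≅ Z.
  H_1: rank ker ∂_1 − rank ∂_2 = (9 − 4) − 5 = 0, and the invariant factors of ∂_2 are all 1, so H_1 ≅ 0.
  H_2: rank ker ∂_2 − rank ∂_3 = (6 − 5) − 0 = 1, and there is no ∂_3, so H_2 ≅ Z.

As a check, the Euler characteristic is 5 − 9 + 6 = 2, which agrees with 1 − 0 + 1 = 2.

H_0 ≅ Z,  H_1 = 0,  H_2 ≅ Z.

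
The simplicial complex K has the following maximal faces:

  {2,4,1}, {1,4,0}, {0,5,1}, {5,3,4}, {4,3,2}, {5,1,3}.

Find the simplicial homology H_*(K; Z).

H_0 ≅ Z,  H_1 ≅ Z,  H_2 = 0.

Fix the vertex order 0 < 1 < 2 < 3 < 4 < 5 and write every simplex with vertices in increasing order. Then dim K = 2 and the simplices of K are:

  0-simplices (6): [0], [1], [2], [3], [4], [5]
  1-simplices (12): [0,1], [0,4], [0,5], [1,2], [1,3], [1,4], [1,5], [2,3], [2,4], [3,4], [3,5], [4,5]
  2-simplices (6): [0,1,4], [0,1,5], [1,2,4], [1,3,5], [2,3,4], [3,4,5]

Hence C_0 ≅ Z^6, C_1 ≅ Z^12, C_2 ≅ Z^6.

∂_1: C_1 → C_0 sends each edge [p,q] (with p < q) to q − p.
The resulting 6×12 matrix has rank 5, and its Smith normal form has invariant factors (1,1,1,1,1).

The boundary map ∂_2: C_2 → C_1 maps a triangle to the signed sum of its edges. For instance
  ∂[0,1,5] = [1,5] − [0,5] + [0,1],
  ∂[1,3,5] = [3,5] − [1,5] + [1,3].
As a 12×6 matrix over Z this has rank 6, with invariant factors (1,1,1,1,1,1).

Reading off H_k = ker ∂_k / im ∂_{k+1}:

  H_0: rank C_0 − rank ∂_1 = 6 − 5 = 1, and the invariant factors of ∂_1 are all 1, so H_0 = Z.
  H_1: rank ker ∂_1 − rank ∂_2 = (12 − 5) − 6 = 1, and the invariant factors of ∂_2 are all 1, so H_1 = Z.
  H_2: rank ker ∂_2 − rank ∂_3 = (6 − 6) − 0 = 0, and there is no ∂_3, so H_2 = 0.

(K is a triangulation of the cylinder S^1 x I.)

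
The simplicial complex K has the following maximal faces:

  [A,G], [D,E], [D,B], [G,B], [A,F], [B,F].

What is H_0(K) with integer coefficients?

H_0 = Z.

Fix the vertex order A < B < D < E < F < G and write every simplex with vertices in increasing order. Then dim K = 1 and the simplices of K are:

  0-simplices (6): A, B, D, E, F, G
  1-simplices (6): AF, AG, BD, BF, BG, DE

Hence C_0 ≅ Z^6, C_1 ≅ Z^6.

The boundary map ∂_1: C_1 → C_0 maps an edge to its endpoints' difference, ∂[p,q] = q − p.
As a 6×6 matrix over Z this has rank 5, with invariant factors (1,1,1,1,1).

Computing H_k = (kernel of ∂_k) / (image of ∂_{k+1}):

  H_0: rank C_0 − rank ∂_1 = 6 − 5 = 1, and the invariant factors of ∂_1 are all 1, so H_0 = Z.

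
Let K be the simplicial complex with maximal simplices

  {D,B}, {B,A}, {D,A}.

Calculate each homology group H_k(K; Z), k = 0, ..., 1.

H_0 ≅ Z,  H_1 ≅ Z.

Take the total order A < B < D on the vertex set. Then K (dimension 1) consists of the simplices:

  0-simplices (3): A, B, D
  1-simplices (3): AB, AD, BD

so the chain groups are C_0 ≅ Z^3, C_1 ≅ Z^3.

∂_1: C_1 → C_0 sends each edge [p,q] (with p < q) to q − p.
The resulting 3×3 matrix has rank 2, and its Smith normal form has invariant factors (1,1).

From H_k ≅ ker(∂_k) / im(∂_{k+1}) we obtain:

  H_0: rank C_0 − rank ∂_1 = 3 − 2 = 1, and the invariant factors of ∂_1 are all 1, so H_0 = Z.
  H_1: rank ker ∂_1 − rank ∂_2 = (3 − 2) − 0 = 1, and there is no ∂_2, so H_1 = Z.

(K is a triangulation of the circle S^1.)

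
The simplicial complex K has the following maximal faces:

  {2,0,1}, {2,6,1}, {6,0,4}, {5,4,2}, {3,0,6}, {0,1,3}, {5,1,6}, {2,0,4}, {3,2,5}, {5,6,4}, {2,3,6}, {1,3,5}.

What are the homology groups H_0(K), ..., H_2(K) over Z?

We work with the vertex ordering 0 < 1 < 2 < 3 < 4 < 5 < 6. The simplices of K, each written with vertices in increasing order, are:

  0-simplices (7): [0], [1], [2], [3], [4], [5], [6]
  1-simplices (18): [0,1], [0,2], [0,3], [0,4], [0,6], [1,2], [1,3], [1,5], [1,6], [2,3], [2,4], [2,5], [2,6], [3,5], [3,6], [4,5], [4,6], [5,6]
  2-simplices (12): [0,1,2], [0,1,3], [0,2,4], [0,3,6], [0,4,6], [1,2,6], [1,3,5], [1,5,6], [2,3,5], [2,3,6], [2,4,5], [4,5,6]

Hence C_0 ≅ Z^7, C_1 ≅ Z^18, C_2 ≅ Z^12.

∂_1: C_1 → C_0 is given by ∂[p,q] = [q] − [p]. For instance
  ∂[4,5] = [5] − [4].
The 7×18 boundary matrix has rank 6 and Smith normal form diag(1,1,1,1,1,1).

Boundary ∂_2: C_2 → C_1 sends each 2-simplex [p,q,r] to [q,r] − [p,r] + [p,q]. For instance
  ∂[2,3,6] = [3,6] − [2,6] + [2,3],
  ∂[0,3,6] = [3,6] − [0,6] + [0,3].
The resulting 18×12 matrix has rank 12, and its Smith normal form has invariant factors (1,1,1,1,1,1,1,1,1,1,1,2).

Now H_k = ker ∂_k / im ∂_{k+1}, so:

  H_0: rank C_0 − rank ∂_1 = 7 − 6 = 1, and the invariant factors of ∂_1 are all 1, so H_0 ≅ Z.
  H_1: rank ker ∂_1 − rank ∂_2 = (18 − 6) − 12 = 0, and ∂_2 has invariant factor 2 > 1, so H_1 ≅ Z/2.
  H_2: rank ker ∂_2 − rank ∂_3 = (12 − 12) − 0 = 0, and there is no ∂_3, so H_2 ≅ 0.

H_0 ≅ Z,  H_1 ≅ Z/2,  H_2 = 0.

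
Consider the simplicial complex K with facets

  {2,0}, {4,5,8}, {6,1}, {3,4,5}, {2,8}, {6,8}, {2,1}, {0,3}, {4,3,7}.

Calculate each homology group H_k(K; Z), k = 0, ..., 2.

Take the total order 0 < 1 < 2 < 3 < 4 < 5 < 6 < 7 < 8 on the vertex set. Then K (dimension 2) consists of the simplices:

  0-simplices (9): [0], [1], [2], [3], [4], [5], [6], [7], [8]
  1-simplices (13): [0,2], [0,3], [1,2], [1,6], [2,8], [3,4], [3,5], [3,7], [4,5], [4,7], [4,8], [5,8], [6,8]
  2-simplices (3): [3,4,5], [3,4,7], [4,5,8]

Hence C_0 ≅ Z^9, C_1 ≅ Z^13, C_2 ≅ Z^3.

∂_1: C_1 → C_0 maps an edge to its endpoints' difference, ∂[p,q] = q − p. For instance
  ∂[4,8] = [8] − [4].
The 9×13 boundary matrix has rank 8 and Smith normal form diag(1,1,1,1,1,1,1,1).

The boundary map ∂_2: C_2 → C_1 sends each 2-simplex [p,q,r] to [q,r] − [p,r] + [p,q]. For instance
  ∂[4,5,8] = [5,8] − [4,8] + [4,5],
  ∂[3,4,7] = [4,7] − [3,7] + [3,4].
As a 13×3 matrix over Z this has rank 3, with invariant factors (1,1,1).

From H_k ≅ ker(∂_k) / im(∂_{k+1}) we obtain:

  H_0: rank C_0 − rank ∂_1 = 9 − 8 = 1, and the invariant factors of ∂_1 are all 1, so H_0 ≅ Z.
  H_1: rank ker ∂_1 − rank ∂_2 = (13 − 8) − 3 = 2, and the invariant factors of ∂_2 are all 1, so H_1 ≅ Z^2.
  H_2: rank ker ∂_2 − rank ∂_3 = (3 − 3) − 0 = 0, and there is no ∂_3, so H_2 ≅ 0.

H_0 = Z,  H_1 = Z^2,  H_2 = 0.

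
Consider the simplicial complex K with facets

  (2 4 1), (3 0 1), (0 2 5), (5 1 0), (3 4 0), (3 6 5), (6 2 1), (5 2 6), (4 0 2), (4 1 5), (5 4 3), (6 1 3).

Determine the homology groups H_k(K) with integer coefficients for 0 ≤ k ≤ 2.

Order the vertices as 0 < 1 < 2 < 3 < 4 < 5 < 6. Listing each simplex with vertices in this order, K has dimension 2 with simplices:

  0-simplices (7): [0], [1], [2], [3], [4], [5], [6]
  1-simplices (18): [0,1], [0,2], [0,3], [0,4], [0,5], [1,2], [1,3], [1,4], [1,5], [1,6], [2,4], [2,5], [2,6], [3,4], [3,5], [3,6], [4,5], [5,6]
  2-simplices (12): [0,1,3], [0,1,5], [0,2,4], [0,2,5], [0,3,4], [1,2,4], [1,2,6], [1,3,6], [1,4,5], [2,5,6], [3,4,5], [3,5,6]

giving chain groups C_0 ≅ Z^7, C_1 ≅ Z^18, C_2 ≅ Z^12.

∂_1: C_1 → C_0 sends each edge [p,q] (with p < q) to q − p. For instance
  ∂[1,2] = [2] − [1].
As a 7×18 matrix over Z this has rank 6, with invariant factors (1,1,1,1,1,1).

Boundary ∂_2: C_2 → C_1 sends each 2-simplex [p,q,r] to [q,r] − [p,r] + [p,q]. For instance
  ∂[0,2,4] = [2,4] − [0,4] + [0,2],
  ∂[1,4,5] = [4,5] − [1,5] + [1,4].
This gives a 18×12 integer matrix of rank 12; reducing to Smith normal form yields diagonal entries (1,1,1,1,1,1,1,1,1,1,1,2).

From H_k ≅ ker(∂_k) / im(∂_{k+1}) we obtain:

  H_0: rank C_0 − rank ∂_1 = 7 − 6 = 1, and the invariant factors of ∂_1 are all 1, so H_0 = Z.
  H_1: rank ker ∂_1 − rank ∂_2 = (18 − 6) − 12 = 0, and ∂_2 has invariant factor 2 > 1, so H_1 = Z/2.
  H_2: rank ker ∂_2 − rank ∂_3 = (12 − 12) − 0 = 0, and there is no ∂_3, so H_2 = 0.

H_0 ≅ Z,  H_1 ≅ Z/2,  H_2 = 0.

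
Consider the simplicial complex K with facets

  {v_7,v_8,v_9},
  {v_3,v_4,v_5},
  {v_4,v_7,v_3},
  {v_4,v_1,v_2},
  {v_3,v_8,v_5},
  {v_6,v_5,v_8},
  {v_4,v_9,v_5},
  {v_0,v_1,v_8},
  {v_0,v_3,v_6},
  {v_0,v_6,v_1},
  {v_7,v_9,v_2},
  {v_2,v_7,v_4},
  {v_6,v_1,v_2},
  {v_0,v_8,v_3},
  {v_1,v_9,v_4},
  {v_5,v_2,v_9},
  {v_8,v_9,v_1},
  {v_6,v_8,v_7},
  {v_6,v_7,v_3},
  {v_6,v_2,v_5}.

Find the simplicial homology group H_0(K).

H_0 ≅ Z.

We work with the vertex ordering v_0 < v_1 < v_2 < v_3 < v_4 < v_5 < v_6 < v_7 < v_8 < v_9. The simplices of K, each written with vertices in increasing order, are:

  0-simplices (10): [v_0], [v_1], [v_2], [v_3], [v_4], [v_5], [v_6], [v_7], [v_8], [v_9]
  1-simplices (30): (30 of them)
  2-simplices (20): (20 of them)

so the chain groups are C_0 ≅ Z^10, C_1 ≅ Z^30, C_2 ≅ Z^20.

∂_1: C_1 → C_0 sends each edge [p,q] (with p < q) to q − p. For instance
  ∂[v_0,v_8] = [v_8] − [v_0].
As a 10×30 matrix over Z this has rank 9, with invariant factors (1,1,1,1,1,1,1,1,1).

∂_2: C_2 → C_1 sends each 2-simplex [p,q,r] to [q,r] − [p,r] + [p,q]. For instance
  ∂[v_0,v_1,v_8] = [v_1,v_8] − [v_0,v_8] + [v_0,v_1],
  ∂[v_0,v_3,v_8] = [v_3,v_8] − [v_0,v_8] + [v_0,v_3].
The 30×20 boundary matrix has rank 20 and Smith normal form diag(1,1,1,1,1,1,1,1,1,1,1,1,1,1,1,1,1,1,1,2).

Now H_k = ker ∂_k / im ∂_{k+1}, so:

  H_0: rank C_0 − rank ∂_1 = 10 − 9 = 1, and the invariant factors of ∂_1 are all 1, so H_0 ≅ Z.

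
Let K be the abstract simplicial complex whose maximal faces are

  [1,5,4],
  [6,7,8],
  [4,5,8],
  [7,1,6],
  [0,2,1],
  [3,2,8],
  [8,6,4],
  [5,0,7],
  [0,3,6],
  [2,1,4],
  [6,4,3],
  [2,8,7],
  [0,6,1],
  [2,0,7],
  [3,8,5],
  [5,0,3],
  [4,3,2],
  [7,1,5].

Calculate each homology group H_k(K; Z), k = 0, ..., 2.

K has 9 vertices, 27 edges, 18 triangles.
rank ∂_0 = 0, rank ∂_1 = 8 ⇒ b_0 = 9 − 0 − 8 = 1; all invariant factors of ∂_1 are 1 so no torsion. So H_0 ≅ Z.
rank ∂_1 = 8, rank ∂_2 = 18 ⇒ b_1 = 27 − 8 − 18 = 1; ∂_2 has invariant factor(s) [2] giving torsion. So H_1 ≅ Z ⊕ Z/2.
rank ∂_2 = 18, rank ∂_3 = 0 ⇒ b_2 = 18 − 18 − 0 = 0. So H_2 ≅ 0.

H_0 = Z,  H_1 = Z ⊕ Z/2,  H_2 = 0.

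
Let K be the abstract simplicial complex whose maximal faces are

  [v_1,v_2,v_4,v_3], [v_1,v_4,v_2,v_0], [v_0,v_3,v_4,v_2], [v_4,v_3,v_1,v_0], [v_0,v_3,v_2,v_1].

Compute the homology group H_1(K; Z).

We work with the vertex ordering v_0 < v_1 < v_2 < v_3 < v_4. The simplices of K, each written with vertices in increasing order, are:

  0-simplices (5): [v_0], [v_1], [v_2], [v_3], [v_4]
  1-simplices (10): [v_0,v_1], [v_0,v_2], [v_0,v_3], [v_0,v_4], [v_1,v_2], [v_1,v_3], [v_1,v_4], [v_2,v_3], [v_2,v_4], [v_3,v_4]
  2-simplices (10): [v_0,v_1,v_2], [v_0,v_1,v_3], [v_0,v_1,v_4], [v_0,v_2,v_3], [v_0,v_2,v_4], [v_0,v_3,v_4], [v_1,v_2,v_3], [v_1,v_2,v_4], [v_1,v_3,v_4], [v_2,v_3,v_4]
  3-simplices (5): [v_0,v_1,v_2,v_3], [v_0,v_1,v_2,v_4], [v_0,v_1,v_3,v_4], [v_0,v_2,v_3,v_4], [v_1,v_2,v_3,v_4]

so the chain groups are C_0 ≅ Z^5, C_1 ≅ Z^10, C_2 ≅ Z^10, C_3 ≅ Z^5.

∂_1: C_1 → C_0 is given by ∂[p,q] = [q] − [p]. For instance
  ∂[v_0,v_2] = [v_2] − [v_0].
This gives a 5×10 integer matrix of rank 4; reducing to Smith normal form yields diagonal entries (1,1,1,1).

The boundary map ∂_2: C_2 → C_1 maps a triangle to the signed sum of its edges. For instance
  ∂[v_0,v_1,v_2] = [v_1,v_2] − [v_0,v_2] + [v_0,v_1],
  ∂[v_2,v_3,v_4] = [v_3,v_4] − [v_2,v_4] + [v_2,v_3].
This gives a 10×10 integer matrix of rank 6; reducing to Smith normal form yields diagonal entries (1,1,1,1,1,1).

∂_3: C_3 → C_2 sends each 3-simplex σ to the alternating sum Σ_i (−1)^i (σ with its i-th vertex removed). For instance
  ∂[v_0,v_1,v_2,v_3] = [v_1,v_2,v_3] − [v_0,v_2,v_3] + [v_0,v_1,v_3] − [v_0,v_1,v_2],
  ∂[v_0,v_2,v_3,v_4] = [v_2,v_3,v_4] − [v_0,v_3,v_4] + [v_0,v_2,v_4] − [v_0,v_2,v_3].
As a 10×5 matrix over Z this has rank 4, with invariant factors (1,1,1,1).

Reading off H_k = ker ∂_k / im ∂_{k+1}:

  H_1: rank ker ∂_1 − rank ∂_2 = (10 − 4) − 6 = 0, and the invariant factors of ∂_2 are all 1, so H_1 = 0.

(K is a triangulation of the 3-sphere S^3.)

H_1 = 0.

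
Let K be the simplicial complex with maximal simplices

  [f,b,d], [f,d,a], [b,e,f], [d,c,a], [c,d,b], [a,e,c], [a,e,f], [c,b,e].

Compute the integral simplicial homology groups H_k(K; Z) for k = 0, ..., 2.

We work with the vertex ordering a < b < c < d < e < f. The simplices of K, each written with vertices in increasing order, are:

  0-simplices (6): a, b, c, d, e, f
  1-simplices (12): ac, ad, ae, af, bc, bd, be, bf, cd, ce, df, ef
  2-simplices (8): acd, ace, adf, aef, bcd, bce, bdf, bef

so the chain groups are C_0 ≅ Z^6, C_1 ≅ Z^12, C_2 ≅ Z^8.

Boundary ∂_1: C_1 → C_0 is given by ∂[p,q] = [q] − [p].
The 6×12 boundary matrix has rank 5 and Smith normal form diag(1,1,1,1,1).

∂_2: C_2 → C_1 sends each 2-simplex [p,q,r] to [q,r] − [p,r] + [p,q]. For instance
  ∂bef = ef − bf + be,
  ∂ace = ce − ae + ac.
This gives a 12×8 integer matrix of rank 7; reducing to Smith normal form yields diagonal entries (1,1,1,1,1,1,1).

Reading off H_k = ker ∂_k / im ∂_{k+1}:

  H_0: rank C_0 − rank ∂_1 = 6 − 5 = 1, and the invariant factors of ∂_1 are all 1, so H_0 ≅ Z.
  H_1: rank ker ∂_1 − rank ∂_2 = (12 − 5) − 7 = 0, and the invariant factors of ∂_2 are all 1, so H_1 ≅ 0.
  H_2: rank ker ∂_2 − rank ∂_3 = (8 − 7) − 0 = 1, and there is no ∂_3, so H_2 ≅ Z.

As a check, the Euler characteristic is 6 − 12 + 8 = 2, which agrees with 1 − 0 + 1 = 2.

H_0 = Z,  H_1 = 0,  H_2 = Z.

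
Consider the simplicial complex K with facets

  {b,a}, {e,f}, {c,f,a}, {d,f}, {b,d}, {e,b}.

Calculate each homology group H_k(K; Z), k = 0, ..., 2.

Take the total order a < b < c < d < e < f on the vertex set. Then K (dimension 2) consists of the simplices:

  0-simplices (6): a, b, c, d, e, f
  1-simplices (8): ab, ac, af, bd, be, cf, df, ef
  2-simplices (1): acf

so the chain groups are C_0 ≅ Z^6, C_1 ≅ Z^8, C_2 ≅ Z^1.

Boundary ∂_1: C_1 → C_0 sends each edge [p,q] (with p < q) to q − p. For instance
  ∂ac = c − a.
The 6×8 boundary matrix has rank 5 and Smith normal form diag(1,1,1,1,1).

The boundary map ∂_2: C_2 → C_1 sends each 2-simplex [p,q,r] to [q,r] − [p,r] + [p,q]. For instance
  ∂acf = cf − af + ac.
As a 8×1 matrix over Z this has rank 1, with invariant factors (1).

From H_k ≅ ker(∂_k) / im(∂_{k+1}) we obtain:

  H_0: rank C_0 − rank ∂_1 = 6 − 5 = 1, and the invariant factors of ∂_1 are all 1, so H_0 ≅ Z.
  H_1: rank ker ∂_1 − rank ∂_2 = (8 − 5) − 1 = 2, and the invariant factors of ∂_2 are all 1, so H_1 ≅ Z^2.
  H_2: rank ker ∂_2 − rank ∂_3 = (1 − 1) − 0 = 0, and there is no ∂_3, so H_2 ≅ 0.

H_0 ≅ Z,  H_1 ≅ Z^2,  H_2 = 0.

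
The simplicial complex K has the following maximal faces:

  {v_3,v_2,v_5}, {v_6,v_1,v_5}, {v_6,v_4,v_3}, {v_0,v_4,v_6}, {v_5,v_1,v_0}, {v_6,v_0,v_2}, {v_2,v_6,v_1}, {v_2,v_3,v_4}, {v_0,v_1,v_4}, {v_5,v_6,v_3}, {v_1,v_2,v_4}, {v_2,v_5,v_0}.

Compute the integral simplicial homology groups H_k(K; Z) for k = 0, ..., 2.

Fix the vertex order v_0 < v_1 < v_2 < v_3 < v_4 < v_5 < v_6 and write every simplex with vertices in increasing order. Then dim K = 2 and the simplices of K are:

  0-simplices (7): [v_0], [v_1], [v_2], [v_3], [v_4], [v_5], [v_6]
  1-simplices (18): (18 of them)
  2-simplices (12): (12 of them)

Hence C_0 ≅ Z^7, C_1 ≅ Z^18, C_2 ≅ Z^12.

The boundary map ∂_1: C_1 → C_0 sends each edge [p,q] (with p < q) to q − p. For instance
  ∂[v_3,v_5] = [v_5] − [v_3].
As a 7×18 matrix over Z this has rank 6, with invariant factors (1,1,1,1,1,1).

∂_2: C_2 → C_1 acts by ∂[p,q,r] = [q,r] − [p,r] + [p,q]. For instance
  ∂[v_0,v_4,v_6] = [v_4,v_6] − [v_0,v_6] + [v_0,v_4],
  ∂[v_0,v_2,v_5] = [v_2,v_5] − [v_0,v_5] + [v_0,v_2].
The 18×12 boundary matrix has rank 12 and Smith normal form diag(1,1,1,1,1,1,1,1,1,1,1,2).

Computing H_k = (kernel of ∂_k) / (image of ∂_{k+1}):

  H_0: rank C_0 − rank ∂_1 = 7 − 6 = 1, and the invariant factors of ∂_1 are all 1, so H_0 ≅ Z.
  H_1: rank ker ∂_1 − rank ∂_2 = (18 − 6) − 12 = 0, and ∂_2 has invariant factor 2 > 1, so H_1 ≅ Z_2.
  H_2: rank ker ∂_2 − rank ∂_3 = (12 − 12) − 0 = 0, and there is no ∂_3, so H_2 ≅ 0.

H_0 ≅ Z,  H_1 ≅ Z_2,  H_2 = 0.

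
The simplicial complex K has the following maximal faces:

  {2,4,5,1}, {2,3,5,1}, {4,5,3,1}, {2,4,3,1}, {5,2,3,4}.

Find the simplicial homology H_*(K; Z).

H_0 ≅ Z,  H_1 = 0,  H_2 = 0,  H_3 ≅ Z.

Take the total order 1 < 2 < 3 < 4 < 5 on the vertex set. Then K (dimension 3) consists of the simplices:

  0-simplices (5): [1], [2], [3], [4], [5]
  1-simplices (10): [1,2], [1,3], [1,4], [1,5], [2,3], [2,4], [2,5], [3,4], [3,5], [4,5]
  2-simplices (10): [1,2,3], [1,2,4], [1,2,5], [1,3,4], [1,3,5], [1,4,5], [2,3,4], [2,3,5], [2,4,5], [3,4,5]
  3-simplices (5): [1,2,3,4], [1,2,3,5], [1,2,4,5], [1,3,4,5], [2,3,4,5]

giving chain groups C_0 ≅ Z^5, C_1 ≅ Z^10, C_2 ≅ Z^10, C_3 ≅ Z^5.

The boundary map ∂_1: C_1 → C_0 maps an edge to its endpoints' difference, ∂[p,q] = q − p. For instance
  ∂[3,5] = [5] − [3].
The 5×10 boundary matrix has rank 4 and Smith normal form diag(1,1,1,1).

The boundary map ∂_2: C_2 → C_1 sends each 2-simplex [p,q,r] to [q,r] − [p,r] + [p,q]. For instance
  ∂[1,3,4] = [3,4] − [1,4] + [1,3],
  ∂[2,3,4] = [3,4] − [2,4] + [2,3].
As a 10×10 matrix over Z this has rank 6, with invariant factors (1,1,1,1,1,1).

The boundary map ∂_3: C_3 → C_2 sends each 3-simplex σ to the alternating sum Σ_i (−1)^i (σ with its i-th vertex removed). For instance
  ∂[1,2,4,5] = [2,4,5] − [1,4,5] + [1,2,5] − [1,2,4],
  ∂[1,3,4,5] = [3,4,5] − [1,4,5] + [1,3,5] − [1,3,4].
The resulting 10×5 matrix has rank 4, and its Smith normal form has invariant factors (1,1,1,1).

Now H_k = ker ∂_k / im ∂_{k+1}, so:

  H_0: rank C_0 − rank ∂_1 = 5 − 4 = 1, and the invariant factors of ∂_1 are all 1, so H_0 ≅ Z.
  H_1: rank ker ∂_1 − rank ∂_2 = (10 − 4) − 6 = 0, and the invariant factors of ∂_2 are all 1, so H_1 ≅ 0.
  H_2: rank ker ∂_2 − rank ∂_3 = (10 − 6) − 4 = 0, and the invariant factors of ∂_3 are all 1, so H_2 ≅ 0.
  H_3: rank ker ∂_3 − rank ∂_4 = (5 − 4) − 0 = 1, and there is no ∂_4, so H_3 ≅ Z.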